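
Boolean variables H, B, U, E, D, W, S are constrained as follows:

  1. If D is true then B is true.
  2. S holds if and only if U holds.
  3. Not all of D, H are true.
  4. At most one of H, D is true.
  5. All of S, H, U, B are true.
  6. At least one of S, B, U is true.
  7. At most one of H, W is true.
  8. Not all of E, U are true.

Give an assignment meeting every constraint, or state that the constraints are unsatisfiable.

H=T; B=T; U=T; E=F; D=F; W=F; S=T

  (1) D=F ⇒ B: vacuous ✓
  (2) S=T, U=T — same ✓
  (3) {D, H}: 1/2 true — not all ✓
  (4) {H, D}: 1 true — at most one ✓
  (5) {S, H, U, B}: all 4 true ✓
  (6) {S, B, U}: 3 true — at least one ✓
  (7) {H, W}: 1 true — at most one ✓
  (8) {E, U}: 1/2 true — not all ✓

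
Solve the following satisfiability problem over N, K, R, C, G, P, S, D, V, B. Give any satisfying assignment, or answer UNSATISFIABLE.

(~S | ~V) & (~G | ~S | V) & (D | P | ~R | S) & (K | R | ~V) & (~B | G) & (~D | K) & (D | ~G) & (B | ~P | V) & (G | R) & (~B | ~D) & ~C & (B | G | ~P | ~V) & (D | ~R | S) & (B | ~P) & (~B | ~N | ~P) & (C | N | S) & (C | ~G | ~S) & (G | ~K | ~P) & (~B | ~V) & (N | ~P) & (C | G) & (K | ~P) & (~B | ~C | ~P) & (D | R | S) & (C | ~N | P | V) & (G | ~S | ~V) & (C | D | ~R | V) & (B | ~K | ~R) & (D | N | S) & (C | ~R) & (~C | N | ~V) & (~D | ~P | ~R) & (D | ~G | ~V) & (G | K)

N = True, K = True, R = False, C = False, G = True, P = False, S = False, D = True, V = True, B = False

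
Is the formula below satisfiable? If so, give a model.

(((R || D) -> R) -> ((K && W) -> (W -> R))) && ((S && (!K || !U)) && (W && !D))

U=F, R=F, S=T, D=F, W=T, K=F

  ((R || D) -> R) -> ((K && W) -> (W -> R)) = True
    (R || D) -> R = True
      R || D = False
    (K && W) -> (W -> R) = True
      K && W = False
      W -> R = False
  (S && (!K || !U)) && (W && !D) = True
    S && (!K || !U) = True
      !K || !U = True
        !K = True
        !U = True
    W && !D = True
      !D = True
Both conjuncts True, so the formula holds.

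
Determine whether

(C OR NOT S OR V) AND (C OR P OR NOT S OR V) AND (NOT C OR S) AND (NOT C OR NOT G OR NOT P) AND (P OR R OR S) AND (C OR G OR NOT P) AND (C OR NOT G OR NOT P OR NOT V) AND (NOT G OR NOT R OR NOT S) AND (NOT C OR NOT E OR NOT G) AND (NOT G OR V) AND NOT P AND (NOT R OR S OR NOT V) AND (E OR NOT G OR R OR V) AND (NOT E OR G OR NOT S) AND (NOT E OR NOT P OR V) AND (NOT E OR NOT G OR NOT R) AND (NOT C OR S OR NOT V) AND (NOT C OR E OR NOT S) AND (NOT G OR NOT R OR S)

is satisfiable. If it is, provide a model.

Unit clause (NOT P) forces P = False.
Set C = False.
Set G = False.
Set S = False.
  then (P OR R OR S) forces R = True.
  then (NOT R OR S OR NOT V) forces V = False.
Set E = False.
All clauses satisfied.

C: False; G: False; P: False; S: False; R: True; E: False; V: False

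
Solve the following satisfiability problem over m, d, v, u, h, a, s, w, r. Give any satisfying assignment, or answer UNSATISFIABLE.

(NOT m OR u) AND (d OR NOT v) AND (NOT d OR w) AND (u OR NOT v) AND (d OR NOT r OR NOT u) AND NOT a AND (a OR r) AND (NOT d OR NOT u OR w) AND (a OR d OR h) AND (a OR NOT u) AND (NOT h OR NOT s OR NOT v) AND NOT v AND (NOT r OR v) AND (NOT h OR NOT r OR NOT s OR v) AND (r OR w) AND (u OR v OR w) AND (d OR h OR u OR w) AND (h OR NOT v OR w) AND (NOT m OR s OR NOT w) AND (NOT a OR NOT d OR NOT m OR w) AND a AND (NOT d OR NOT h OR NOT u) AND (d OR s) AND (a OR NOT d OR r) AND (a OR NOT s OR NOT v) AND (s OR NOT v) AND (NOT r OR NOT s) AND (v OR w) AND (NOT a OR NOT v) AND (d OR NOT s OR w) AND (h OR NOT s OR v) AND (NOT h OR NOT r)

Case a = True:
  Clause (NOT a) is falsified — contradiction.
Case a = False:
  Clause (a) is falsified — contradiction.
Both cases fail, so the formula is unsatisfiable.

Unsatisfiable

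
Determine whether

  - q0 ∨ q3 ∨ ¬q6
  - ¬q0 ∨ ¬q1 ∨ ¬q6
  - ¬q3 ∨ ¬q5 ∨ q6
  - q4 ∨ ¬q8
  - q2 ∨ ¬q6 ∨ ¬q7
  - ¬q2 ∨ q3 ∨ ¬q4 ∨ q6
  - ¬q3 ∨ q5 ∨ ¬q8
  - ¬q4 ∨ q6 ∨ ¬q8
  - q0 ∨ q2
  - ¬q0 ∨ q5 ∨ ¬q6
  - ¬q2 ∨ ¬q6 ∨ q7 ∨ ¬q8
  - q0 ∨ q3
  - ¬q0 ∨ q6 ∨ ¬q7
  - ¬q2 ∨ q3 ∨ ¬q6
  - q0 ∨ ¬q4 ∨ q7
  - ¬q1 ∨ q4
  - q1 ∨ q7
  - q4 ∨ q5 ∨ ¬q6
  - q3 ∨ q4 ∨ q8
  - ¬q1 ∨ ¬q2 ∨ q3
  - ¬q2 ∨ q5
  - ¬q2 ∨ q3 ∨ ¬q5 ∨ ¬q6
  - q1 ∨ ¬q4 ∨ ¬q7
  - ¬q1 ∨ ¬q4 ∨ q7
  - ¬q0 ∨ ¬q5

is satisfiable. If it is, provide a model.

q0=F, q1=F, q2=T, q3=T, q4=F, q5=T, q6=T, q7=T, q8=F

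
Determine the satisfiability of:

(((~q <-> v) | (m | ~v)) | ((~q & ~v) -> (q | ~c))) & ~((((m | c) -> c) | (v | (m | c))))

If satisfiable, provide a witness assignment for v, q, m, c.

The formula is unsatisfiable.

The conjunct ~((((m | c) -> c) | (v | (m | c)))) is unsatisfiable on its own:
  v=F, m=F, c=F: evaluates to False.
  v=F, m=F, c=T: evaluates to False.
  v=F, m=T, c=F: evaluates to False.
  v=F, m=T, c=T: evaluates to False.
  v=T, m=F, c=F: evaluates to False.
  v=T, m=F, c=T: evaluates to False.
  v=T, m=T, c=F: evaluates to False.
  v=T, m=T, c=T: evaluates to False.
So the whole conjunction is unsatisfiable.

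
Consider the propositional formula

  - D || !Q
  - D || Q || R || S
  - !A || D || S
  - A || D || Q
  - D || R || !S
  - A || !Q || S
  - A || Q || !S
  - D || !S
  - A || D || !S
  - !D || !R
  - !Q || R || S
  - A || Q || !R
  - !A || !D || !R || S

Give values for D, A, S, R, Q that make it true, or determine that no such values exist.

D = True, A = False, S = True, R = False, Q = True

Set D = True.
  then (!D || !R) forces R = False.
Set A = False.
Set S = True.
  then (A || Q || !S) forces Q = True.
All clauses satisfied.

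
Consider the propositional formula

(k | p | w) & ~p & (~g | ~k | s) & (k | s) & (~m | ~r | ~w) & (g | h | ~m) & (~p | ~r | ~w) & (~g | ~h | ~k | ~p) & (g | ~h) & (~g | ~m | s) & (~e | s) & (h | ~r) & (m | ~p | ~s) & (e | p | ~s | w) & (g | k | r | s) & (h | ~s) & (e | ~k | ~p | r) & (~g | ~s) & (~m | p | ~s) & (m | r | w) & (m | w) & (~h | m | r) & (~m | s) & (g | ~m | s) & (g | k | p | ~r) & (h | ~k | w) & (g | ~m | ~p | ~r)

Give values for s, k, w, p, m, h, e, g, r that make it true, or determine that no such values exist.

s = False; k = True; w = True; p = False; m = False; h = False; e = False; g = False; r = False

Unit clause (~p) forces p = False.
Set s = False.
  then (k | s) forces k = True.
  then (~e | s) forces e = False.
  then (~m | s) forces m = False.
  then (~g | ~k | s) forces g = False.
  then (g | ~h) forces h = False.
  then (h | ~r) forces r = False.
  then (m | r | w) forces w = True.
All clauses satisfied.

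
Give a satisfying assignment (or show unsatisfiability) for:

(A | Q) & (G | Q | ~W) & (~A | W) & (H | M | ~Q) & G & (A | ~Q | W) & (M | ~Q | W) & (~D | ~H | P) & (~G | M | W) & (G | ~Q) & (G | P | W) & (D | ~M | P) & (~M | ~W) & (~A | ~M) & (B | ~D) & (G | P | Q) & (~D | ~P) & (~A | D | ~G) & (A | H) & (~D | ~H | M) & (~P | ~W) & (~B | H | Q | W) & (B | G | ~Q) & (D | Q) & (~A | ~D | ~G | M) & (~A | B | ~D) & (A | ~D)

H=T, P=F, G=T, Q=T, A=F, D=F, B=T, W=T, M=F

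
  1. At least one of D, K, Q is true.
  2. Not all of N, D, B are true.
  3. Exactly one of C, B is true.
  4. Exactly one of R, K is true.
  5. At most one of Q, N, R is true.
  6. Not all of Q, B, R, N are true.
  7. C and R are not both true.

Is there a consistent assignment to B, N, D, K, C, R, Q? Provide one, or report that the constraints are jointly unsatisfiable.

B: False; N: False; D: True; K: True; C: True; R: False; Q: True

  (1) {D, K, Q}: 3 true — at least one ✓
  (2) {N, D, B}: 1/3 true — not all ✓
  (3) {C, B}: 1 true — exactly one ✓
  (4) {R, K}: 1 true — exactly one ✓
  (5) {Q, N, R}: 1 true — at most one ✓
  (6) {Q, B, R, N}: 1/4 true — not all ✓
  (7) C=T, R=F — not both ✓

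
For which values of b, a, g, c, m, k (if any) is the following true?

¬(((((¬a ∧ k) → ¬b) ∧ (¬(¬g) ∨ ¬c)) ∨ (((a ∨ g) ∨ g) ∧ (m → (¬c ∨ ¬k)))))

b: False, a: False, g: False, c: True, m: True, k: False

  ¬(((((¬a ∧ k) → ¬b) ∧ (¬(¬g) ∨ ¬c)) ∨ (((a ∨ g) ∨ g) ∧ (m → (¬c ∨ ¬k))))) = True
    (((¬a ∧ k) → ¬b) ∧ (¬(¬g) ∨ ¬c)) ∨ (((a ∨ g) ∨ g) ∧ (m → (¬c ∨ ¬k))) = False
      ((¬a ∧ k) → ¬b) ∧ (¬(¬g) ∨ ¬c) = False
        (¬a ∧ k) → ¬b = True
          ¬a ∧ k = False
            ¬a = True
          ¬b = True
        ¬(¬g) ∨ ¬c = False
          ¬(¬g) = False
            ¬g = True
          ¬c = False
      ((a ∨ g) ∨ g) ∧ (m → (¬c ∨ ¬k)) = False
        (a ∨ g) ∨ g = False
          a ∨ g = False
        m → (¬c ∨ ¬k) = True
          ¬c ∨ ¬k = True
            ¬c = False
            ¬k = True
The formula evaluates to True.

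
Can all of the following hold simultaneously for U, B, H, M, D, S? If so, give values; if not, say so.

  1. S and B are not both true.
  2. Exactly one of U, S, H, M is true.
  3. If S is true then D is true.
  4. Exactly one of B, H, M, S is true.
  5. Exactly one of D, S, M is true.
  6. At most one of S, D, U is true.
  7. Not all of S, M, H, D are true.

U: False; B: False; H: True; M: False; D: True; S: False

  (1) S=F, B=F — not both ✓
  (2) {U, S, H, M}: 1 true — exactly one ✓
  (3) S=F ⇒ D: vacuous ✓
  (4) {B, H, M, S}: 1 true — exactly one ✓
  (5) {D, S, M}: 1 true — exactly one ✓
  (6) {S, D, U}: 1 true — at most one ✓
  (7) {S, M, H, D}: 2/4 true — not all ✓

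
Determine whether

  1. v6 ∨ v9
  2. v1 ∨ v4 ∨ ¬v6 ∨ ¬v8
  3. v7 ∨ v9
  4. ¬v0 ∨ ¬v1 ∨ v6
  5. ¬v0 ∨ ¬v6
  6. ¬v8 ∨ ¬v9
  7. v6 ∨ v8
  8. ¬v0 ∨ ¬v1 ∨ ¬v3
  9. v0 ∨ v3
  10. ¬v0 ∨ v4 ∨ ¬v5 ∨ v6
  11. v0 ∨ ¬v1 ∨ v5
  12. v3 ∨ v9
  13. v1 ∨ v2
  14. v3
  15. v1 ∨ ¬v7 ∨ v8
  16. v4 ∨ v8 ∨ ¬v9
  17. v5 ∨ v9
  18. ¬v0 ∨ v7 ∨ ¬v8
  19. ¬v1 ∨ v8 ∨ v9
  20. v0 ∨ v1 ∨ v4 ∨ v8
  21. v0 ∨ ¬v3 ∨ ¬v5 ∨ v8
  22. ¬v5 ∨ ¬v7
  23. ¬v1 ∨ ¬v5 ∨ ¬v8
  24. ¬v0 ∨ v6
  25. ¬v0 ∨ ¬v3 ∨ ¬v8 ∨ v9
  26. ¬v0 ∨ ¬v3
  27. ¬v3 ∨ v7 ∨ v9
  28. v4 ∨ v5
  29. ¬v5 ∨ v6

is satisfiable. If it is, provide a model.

v0 = False, v1 = False, v2 = True, v3 = True, v4 = True, v5 = False, v6 = True, v7 = False, v8 = False, v9 = True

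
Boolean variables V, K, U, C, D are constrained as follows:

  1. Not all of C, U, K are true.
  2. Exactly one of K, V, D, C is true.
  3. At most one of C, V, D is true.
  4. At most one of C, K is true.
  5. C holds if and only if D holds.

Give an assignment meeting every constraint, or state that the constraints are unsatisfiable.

V=T; K=F; U=F; C=F; D=F

  (1) {C, U, K}: 0/3 true — not all ✓
  (2) {K, V, D, C}: 1 true — exactly one ✓
  (3) {C, V, D}: 1 true — at most one ✓
  (4) {C, K}: 0 true — at most one ✓
  (5) C=F, D=F — same ✓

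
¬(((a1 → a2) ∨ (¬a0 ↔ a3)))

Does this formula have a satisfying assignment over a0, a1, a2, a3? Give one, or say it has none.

a0 = True, a1 = True, a2 = False, a3 = True

  ¬(((a1 → a2) ∨ (¬a0 ↔ a3))) = True
    (a1 → a2) ∨ (¬a0 ↔ a3) = False
      a1 → a2 = False
      ¬a0 ↔ a3 = False
        ¬a0 = False
The formula evaluates to True.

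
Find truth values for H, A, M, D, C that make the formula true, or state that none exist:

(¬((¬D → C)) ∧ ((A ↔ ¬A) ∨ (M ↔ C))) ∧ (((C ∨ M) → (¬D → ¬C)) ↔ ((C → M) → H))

H = True; A = True; M = False; D = False; C = False

  ¬((¬D → C)) ∧ ((A ↔ ¬A) ∨ (M ↔ C)) = True
    ¬((¬D → C)) = True
      ¬D → C = False
        ¬D = True
    (A ↔ ¬A) ∨ (M ↔ C) = True
      A ↔ ¬A = False
        ¬A = False
      M ↔ C = True
  ((C ∨ M) → (¬D → ¬C)) ↔ ((C → M) → H) = True
    (C ∨ M) → (¬D → ¬C) = True
      C ∨ M = False
      ¬D → ¬C = True
        ¬D = True
        ¬C = True
    (C → M) → H = True
      C → M = True
Both conjuncts True, so the formula holds.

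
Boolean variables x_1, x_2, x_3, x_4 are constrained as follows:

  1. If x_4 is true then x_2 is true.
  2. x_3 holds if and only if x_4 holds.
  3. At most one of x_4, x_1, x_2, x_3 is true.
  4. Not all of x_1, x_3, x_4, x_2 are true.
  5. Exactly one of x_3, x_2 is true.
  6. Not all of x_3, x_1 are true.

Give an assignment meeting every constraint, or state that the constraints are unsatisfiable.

x_1: False, x_2: True, x_3: False, x_4: False

  (1) x_4=F ⇒ x_2: vacuous ✓
  (2) x_3=F, x_4=F — same ✓
  (3) {x_4, x_1, x_2, x_3}: 1 true — at most one ✓
  (4) {x_1, x_3, x_4, x_2}: 1/4 true — not all ✓
  (5) {x_3, x_2}: 1 true — exactly one ✓
  (6) {x_3, x_1}: 0/2 true — not all ✓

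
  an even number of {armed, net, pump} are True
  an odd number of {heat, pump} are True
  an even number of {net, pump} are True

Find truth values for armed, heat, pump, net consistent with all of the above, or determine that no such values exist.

armed = False, heat = False, pump = True, net = True

{armed, net, pump}: 2 true → even ✓
{heat, pump}: 1 true → odd ✓
{net, pump}: 2 true → even ✓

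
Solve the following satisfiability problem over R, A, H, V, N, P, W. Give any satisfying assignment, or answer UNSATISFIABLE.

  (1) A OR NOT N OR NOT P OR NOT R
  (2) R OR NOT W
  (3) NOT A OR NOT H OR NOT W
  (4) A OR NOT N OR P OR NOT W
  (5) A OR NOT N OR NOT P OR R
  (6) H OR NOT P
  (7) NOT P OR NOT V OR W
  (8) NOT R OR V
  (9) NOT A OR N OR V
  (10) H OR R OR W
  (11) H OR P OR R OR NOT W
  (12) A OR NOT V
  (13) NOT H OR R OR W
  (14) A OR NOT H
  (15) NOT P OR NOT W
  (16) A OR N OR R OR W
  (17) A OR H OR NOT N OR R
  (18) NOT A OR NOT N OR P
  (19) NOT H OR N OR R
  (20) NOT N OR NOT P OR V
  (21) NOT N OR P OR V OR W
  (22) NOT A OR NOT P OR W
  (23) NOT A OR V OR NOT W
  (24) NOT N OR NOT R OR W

Try R = False:
  (R OR NOT W) forces W = False.
  (H OR R OR W) forces H = True.
  clause (NOT H OR R OR W) is falsified — backtrack.
So R = True.
  then (NOT R OR V) forces V = True.
  then (A OR NOT V) forces A = True.
Set H = False.
  then (H OR NOT P) forces P = False.
  then (NOT A OR NOT N OR P) forces N = False.
Set W = False.
All clauses satisfied.

R = True, A = True, H = False, V = True, N = False, P = False, W = False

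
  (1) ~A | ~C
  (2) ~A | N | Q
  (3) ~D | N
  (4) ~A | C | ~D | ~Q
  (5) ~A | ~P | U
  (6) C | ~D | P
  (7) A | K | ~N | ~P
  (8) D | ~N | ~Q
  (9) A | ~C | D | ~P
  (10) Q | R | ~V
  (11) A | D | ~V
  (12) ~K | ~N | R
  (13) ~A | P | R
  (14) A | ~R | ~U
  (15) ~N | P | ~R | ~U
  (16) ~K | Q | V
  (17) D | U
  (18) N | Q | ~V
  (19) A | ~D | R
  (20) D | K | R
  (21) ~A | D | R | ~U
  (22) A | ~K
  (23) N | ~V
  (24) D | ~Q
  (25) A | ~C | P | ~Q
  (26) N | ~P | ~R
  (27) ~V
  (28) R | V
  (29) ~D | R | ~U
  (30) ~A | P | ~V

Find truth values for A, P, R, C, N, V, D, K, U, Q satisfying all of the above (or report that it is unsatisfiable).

A = True, P = True, R = True, C = False, N = True, V = False, D = True, K = False, U = True, Q = False

Unit clause (~V) forces V = False.
In (R | V) only R is left, so R = True.
Set A = True.
  then (~A | ~C) forces C = False.
Try P = False:
  (C | ~D | P) forces D = False.
  (D | U) forces U = True.
  (~N | P | ~R | ~U) forces N = False.
  (~A | N | Q) forces Q = True.
  clause (D | ~Q) is falsified — backtrack.
So P = True.
  then (~A | ~P | U) forces U = True.
  then (N | ~P | ~R) forces N = True.
Set D = True.
  then (~A | C | ~D | ~Q) forces Q = False.
  then (~K | Q | V) forces K = False.
All clauses satisfied.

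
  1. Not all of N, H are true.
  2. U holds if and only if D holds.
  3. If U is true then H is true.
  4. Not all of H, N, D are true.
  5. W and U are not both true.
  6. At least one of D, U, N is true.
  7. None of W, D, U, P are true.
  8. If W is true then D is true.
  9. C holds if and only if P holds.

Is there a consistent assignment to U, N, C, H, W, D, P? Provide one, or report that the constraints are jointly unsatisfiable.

U: False, N: True, C: False, H: False, W: False, D: False, P: False

  (1) {N, H}: 1/2 true — not all ✓
  (2) U=F, D=F — same ✓
  (3) U=F ⇒ H: vacuous ✓
  (4) {H, N, D}: 1/3 true — not all ✓
  (5) W=F, U=F — not both ✓
  (6) {D, U, N}: 1 true — at least one ✓
  (7) {W, D, U, P}: 0 true — none ✓
  (8) W=F ⇒ D: vacuous ✓
  (9) C=F, P=F — same ✓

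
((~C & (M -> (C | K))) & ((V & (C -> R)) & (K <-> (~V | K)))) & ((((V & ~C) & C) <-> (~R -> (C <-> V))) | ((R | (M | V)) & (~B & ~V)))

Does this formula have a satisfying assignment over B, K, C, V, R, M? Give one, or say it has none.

B=T; K=F; C=F; V=T; R=F; M=F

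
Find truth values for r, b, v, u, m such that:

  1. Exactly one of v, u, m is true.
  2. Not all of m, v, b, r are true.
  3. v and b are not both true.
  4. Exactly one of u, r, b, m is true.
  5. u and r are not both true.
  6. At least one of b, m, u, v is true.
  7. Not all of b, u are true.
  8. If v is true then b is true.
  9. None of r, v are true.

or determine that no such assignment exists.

r = False; b = False; v = False; u = True; m = False

  (1) {v, u, m}: 1 true — exactly one ✓
  (2) {m, v, b, r}: 0/4 true — not all ✓
  (3) v=F, b=F — not both ✓
  (4) {u, r, b, m}: 1 true — exactly one ✓
  (5) u=T, r=F — not both ✓
  (6) {b, m, u, v}: 1 true — at least one ✓
  (7) {b, u}: 1/2 true — not all ✓
  (8) v=F ⇒ b: vacuous ✓
  (9) {r, v}: 0 true — none ✓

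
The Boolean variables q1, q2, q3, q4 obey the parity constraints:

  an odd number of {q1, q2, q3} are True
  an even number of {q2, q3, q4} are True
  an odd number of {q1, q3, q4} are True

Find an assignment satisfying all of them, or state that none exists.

q1 = True, q2 = False, q3 = False, q4 = False

{q1, q2, q3}: 1 true → odd ✓
{q2, q3, q4}: 0 true → even ✓
{q1, q3, q4}: 1 true → odd ✓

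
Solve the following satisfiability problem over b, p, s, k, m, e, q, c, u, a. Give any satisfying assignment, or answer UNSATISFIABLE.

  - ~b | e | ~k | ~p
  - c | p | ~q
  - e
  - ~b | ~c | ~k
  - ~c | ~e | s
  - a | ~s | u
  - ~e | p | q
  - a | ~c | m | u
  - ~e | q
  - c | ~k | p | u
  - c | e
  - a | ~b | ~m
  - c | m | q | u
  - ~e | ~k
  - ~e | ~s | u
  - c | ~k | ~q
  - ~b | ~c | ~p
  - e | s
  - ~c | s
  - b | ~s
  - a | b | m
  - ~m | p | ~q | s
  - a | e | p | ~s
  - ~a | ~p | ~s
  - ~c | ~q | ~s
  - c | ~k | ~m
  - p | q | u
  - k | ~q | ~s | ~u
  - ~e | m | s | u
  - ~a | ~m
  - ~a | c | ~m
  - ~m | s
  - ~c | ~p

Unit clause (e) forces e = True.
In (~e | q) only q is left, so q = True.
In (~e | ~k) only ~k is left, so k = False.
Set b = False.
  then (b | ~s) forces s = False.
  then (~m | s) forces m = False.
  then (~c | ~e | s) forces c = False.
  then (a | b | m) forces a = True.
  then (~e | m | s | u) forces u = True.
  then (c | p | ~q) forces p = True.
All clauses satisfied.

b=F, p=T, s=F, k=F, m=F, e=T, q=T, c=F, u=T, a=T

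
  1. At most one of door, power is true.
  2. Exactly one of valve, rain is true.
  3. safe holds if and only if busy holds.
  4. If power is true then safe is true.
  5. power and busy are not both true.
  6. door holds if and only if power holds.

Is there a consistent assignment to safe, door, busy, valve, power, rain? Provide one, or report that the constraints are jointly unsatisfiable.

safe: False; door: False; busy: False; valve: True; power: False; rain: False

  (1) {door, power}: 0 true — at most one ✓
  (2) {valve, rain}: 1 true — exactly one ✓
  (3) safe=F, busy=F — same ✓
  (4) power=F ⇒ safe: vacuous ✓
  (5) power=F, busy=F — not both ✓
  (6) door=F, power=F — same ✓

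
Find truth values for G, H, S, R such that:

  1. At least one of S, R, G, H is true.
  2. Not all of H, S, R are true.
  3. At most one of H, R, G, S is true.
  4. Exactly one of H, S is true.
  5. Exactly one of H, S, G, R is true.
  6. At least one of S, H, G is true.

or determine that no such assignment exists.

G=F, H=F, S=T, R=F

  (1) {S, R, G, H}: 1 true — at least one ✓
  (2) {H, S, R}: 1/3 true — not all ✓
  (3) {H, R, G, S}: 1 true — at most one ✓
  (4) {H, S}: 1 true — exactly one ✓
  (5) {H, S, G, R}: 1 true — exactly one ✓
  (6) {S, H, G}: 1 true — at least one ✓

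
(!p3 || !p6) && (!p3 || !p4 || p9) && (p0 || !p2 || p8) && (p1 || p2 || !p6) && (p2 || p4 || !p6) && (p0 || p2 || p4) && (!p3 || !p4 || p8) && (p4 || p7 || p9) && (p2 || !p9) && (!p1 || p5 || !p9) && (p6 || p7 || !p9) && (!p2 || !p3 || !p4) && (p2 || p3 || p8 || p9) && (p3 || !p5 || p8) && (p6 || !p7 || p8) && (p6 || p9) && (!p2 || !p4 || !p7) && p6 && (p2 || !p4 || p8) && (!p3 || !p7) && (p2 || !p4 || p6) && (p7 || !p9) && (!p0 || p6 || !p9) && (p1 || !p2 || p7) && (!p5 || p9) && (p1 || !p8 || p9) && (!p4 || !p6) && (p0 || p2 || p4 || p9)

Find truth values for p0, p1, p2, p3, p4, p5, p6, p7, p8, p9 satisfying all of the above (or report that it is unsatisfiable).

Unit clause (p6) forces p6 = True.
In (!p4 || !p6) only !p4 is left, so p4 = False.
In (!p3 || !p6) only !p3 is left, so p3 = False.
In (p2 || p4 || !p6) only p2 is left, so p2 = True.
Set p0 = True.
Set p1 = False.
  then (p1 || !p2 || p7) forces p7 = True.
Set p5 = False.
Set p8 = True.
  then (p1 || !p8 || p9) forces p9 = True.
All clauses satisfied.

p0: True; p1: False; p2: True; p3: False; p4: False; p5: False; p6: True; p7: True; p8: True; p9: True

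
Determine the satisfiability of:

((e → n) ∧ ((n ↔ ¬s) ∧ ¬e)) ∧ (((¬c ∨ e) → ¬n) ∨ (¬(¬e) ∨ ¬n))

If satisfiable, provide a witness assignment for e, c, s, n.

e = False; c = True; s = False; n = True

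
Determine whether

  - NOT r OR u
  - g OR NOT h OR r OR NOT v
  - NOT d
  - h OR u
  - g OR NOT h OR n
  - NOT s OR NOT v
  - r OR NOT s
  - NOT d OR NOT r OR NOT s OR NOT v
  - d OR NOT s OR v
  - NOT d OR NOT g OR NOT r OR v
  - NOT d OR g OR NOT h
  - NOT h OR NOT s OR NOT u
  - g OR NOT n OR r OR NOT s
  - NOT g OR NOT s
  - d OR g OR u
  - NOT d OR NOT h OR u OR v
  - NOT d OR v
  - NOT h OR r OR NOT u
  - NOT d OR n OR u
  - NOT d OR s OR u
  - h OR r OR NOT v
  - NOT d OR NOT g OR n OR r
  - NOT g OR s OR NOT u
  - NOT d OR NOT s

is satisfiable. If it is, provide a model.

s = False, v = False, d = False, g = False, n = True, r = False, h = False, u = True

Unit clause (NOT d) forces d = False.
Try s = True:
  (NOT s OR NOT v) forces v = False.
  clause (d OR NOT s OR v) is falsified — backtrack.
So s = False.
Set v = False.
Set g = False.
  then (d OR g OR u) forces u = True.
Set n = True.
Set r = False.
  then (NOT h OR r OR NOT u) forces h = False.
All clauses satisfied.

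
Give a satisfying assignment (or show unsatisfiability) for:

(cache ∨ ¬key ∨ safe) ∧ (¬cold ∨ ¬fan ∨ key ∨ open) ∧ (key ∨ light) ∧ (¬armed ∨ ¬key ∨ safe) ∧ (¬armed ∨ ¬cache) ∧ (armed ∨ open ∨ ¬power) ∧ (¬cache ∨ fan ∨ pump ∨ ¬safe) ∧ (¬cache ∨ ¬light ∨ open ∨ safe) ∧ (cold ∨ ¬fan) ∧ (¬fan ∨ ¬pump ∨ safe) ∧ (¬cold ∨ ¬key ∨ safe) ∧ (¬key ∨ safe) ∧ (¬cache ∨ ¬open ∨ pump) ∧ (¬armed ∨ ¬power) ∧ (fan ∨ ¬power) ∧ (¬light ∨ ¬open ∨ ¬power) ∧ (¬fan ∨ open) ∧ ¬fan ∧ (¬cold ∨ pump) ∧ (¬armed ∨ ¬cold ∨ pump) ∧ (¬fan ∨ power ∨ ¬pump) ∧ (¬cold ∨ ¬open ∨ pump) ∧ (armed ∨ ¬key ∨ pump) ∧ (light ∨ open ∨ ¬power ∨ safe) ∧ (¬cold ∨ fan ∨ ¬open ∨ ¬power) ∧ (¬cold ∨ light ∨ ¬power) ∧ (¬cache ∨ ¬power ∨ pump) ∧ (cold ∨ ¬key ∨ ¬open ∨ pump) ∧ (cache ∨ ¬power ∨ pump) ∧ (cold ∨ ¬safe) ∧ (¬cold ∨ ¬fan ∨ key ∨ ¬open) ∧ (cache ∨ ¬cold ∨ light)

Unit clause (¬fan) forces fan = False.
In (fan ∨ ¬power) only ¬power is left, so power = False.
Set cold = True.
  then (¬cold ∨ pump) forces pump = True.
Set armed = False.
Set open = True.
Set key = True.
  then (¬cold ∨ ¬key ∨ safe) forces safe = True.
Set light = False.
  then (cache ∨ ¬cold ∨ light) forces cache = True.
All clauses satisfied.

cold: True, power: False, fan: False, armed: False, pump: True, open: True, key: True, light: False, safe: True, cache: True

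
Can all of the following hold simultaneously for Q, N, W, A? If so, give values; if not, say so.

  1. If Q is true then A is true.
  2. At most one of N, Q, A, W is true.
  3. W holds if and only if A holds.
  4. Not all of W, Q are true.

Q = False, N = True, W = False, A = False

  (1) Q=F ⇒ A: vacuous ✓
  (2) {N, Q, A, W}: 1 true — at most one ✓
  (3) W=F, A=F — same ✓
  (4) {W, Q}: 0/2 true — not all ✓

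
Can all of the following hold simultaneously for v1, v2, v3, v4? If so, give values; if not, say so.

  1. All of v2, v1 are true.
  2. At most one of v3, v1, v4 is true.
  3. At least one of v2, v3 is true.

v1 = True; v2 = True; v3 = False; v4 = False

  (1) {v2, v1}: all 2 true ✓
  (2) {v3, v1, v4}: 1 true — at most one ✓
  (3) {v2, v3}: 1 true — at least one ✓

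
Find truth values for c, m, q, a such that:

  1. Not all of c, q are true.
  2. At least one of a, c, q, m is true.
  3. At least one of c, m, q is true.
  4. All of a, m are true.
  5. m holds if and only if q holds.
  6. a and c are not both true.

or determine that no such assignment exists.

c=F, m=T, q=T, a=T

  (1) {c, q}: 1/2 true — not all ✓
  (2) {a, c, q, m}: 3 true — at least one ✓
  (3) {c, m, q}: 2 true — at least one ✓
  (4) {a, m}: all 2 true ✓
  (5) m=T, q=T — same ✓
  (6) a=T, c=F — not both ✓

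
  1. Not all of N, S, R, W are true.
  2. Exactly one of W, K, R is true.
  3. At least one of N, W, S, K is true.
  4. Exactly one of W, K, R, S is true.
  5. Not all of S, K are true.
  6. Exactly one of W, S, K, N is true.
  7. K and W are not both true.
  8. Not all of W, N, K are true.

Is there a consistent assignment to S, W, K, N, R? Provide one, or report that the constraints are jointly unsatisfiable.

S: False, W: False, K: False, N: True, R: True

  (1) {N, S, R, W}: 2/4 true — not all ✓
  (2) {W, K, R}: 1 true — exactly one ✓
  (3) {N, W, S, K}: 1 true — at least one ✓
  (4) {W, K, R, S}: 1 true — exactly one ✓
  (5) {S, K}: 0/2 true — not all ✓
  (6) {W, S, K, N}: 1 true — exactly one ✓
  (7) K=F, W=F — not both ✓
  (8) {W, N, K}: 1/3 true — not all ✓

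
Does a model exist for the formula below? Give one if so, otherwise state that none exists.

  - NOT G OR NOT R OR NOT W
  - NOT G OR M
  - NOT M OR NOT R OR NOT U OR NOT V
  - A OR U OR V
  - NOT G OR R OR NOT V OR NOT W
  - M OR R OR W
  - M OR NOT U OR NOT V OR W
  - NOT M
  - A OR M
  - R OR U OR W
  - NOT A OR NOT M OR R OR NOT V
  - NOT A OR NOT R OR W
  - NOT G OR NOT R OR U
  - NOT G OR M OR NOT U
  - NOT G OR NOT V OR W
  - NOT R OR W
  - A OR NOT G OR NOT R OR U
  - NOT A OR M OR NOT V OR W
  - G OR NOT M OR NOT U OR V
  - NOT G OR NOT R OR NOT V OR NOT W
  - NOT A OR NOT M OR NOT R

R=T, G=F, W=T, A=T, V=F, M=F, U=F

Unit clause (NOT M) forces M = False.
In (A OR M) only A is left, so A = True.
In (NOT G OR M) only NOT G is left, so G = False.
Set R = True.
  then (NOT A OR NOT R OR W) forces W = True.
Set V = False.
Set U = False.
All clauses satisfied.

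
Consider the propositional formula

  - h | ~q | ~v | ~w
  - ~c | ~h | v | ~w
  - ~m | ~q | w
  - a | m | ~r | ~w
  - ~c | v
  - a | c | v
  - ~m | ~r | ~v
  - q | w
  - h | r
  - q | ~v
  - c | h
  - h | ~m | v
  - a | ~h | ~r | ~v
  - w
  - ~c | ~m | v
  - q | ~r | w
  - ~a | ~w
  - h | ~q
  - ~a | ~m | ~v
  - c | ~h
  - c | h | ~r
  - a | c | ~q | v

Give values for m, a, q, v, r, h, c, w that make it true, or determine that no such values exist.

Unit clause (w) forces w = True.
In (~a | ~w) only ~a is left, so a = False.
Set m = False.
  then (a | m | ~r | ~w) forces r = False.
  then (h | r) forces h = True.
  then (c | ~h) forces c = True.
  then (~c | ~h | v | ~w) forces v = True.
  then (q | ~v) forces q = True.
All clauses satisfied.

m: False, a: False, q: True, v: True, r: False, h: True, c: True, w: True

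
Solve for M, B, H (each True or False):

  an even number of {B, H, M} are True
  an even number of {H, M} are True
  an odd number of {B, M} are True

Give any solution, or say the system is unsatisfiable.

M=T, B=F, H=T

{B, H, M}: 2 true → even ✓
{H, M}: 2 true → even ✓
{B, M}: 1 true → odd ✓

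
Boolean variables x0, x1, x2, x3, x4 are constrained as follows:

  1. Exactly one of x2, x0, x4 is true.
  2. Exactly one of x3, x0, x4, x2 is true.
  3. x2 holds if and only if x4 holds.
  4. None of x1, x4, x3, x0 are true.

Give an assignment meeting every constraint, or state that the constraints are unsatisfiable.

Case x4 = True:
  Constraint (4) is violated (x4=T) — contradiction.
Case x4 = False:
  (3) with x4=F forces x2 = False.
  (1) with x2=F, x4=F forces x0 = True.
  Constraint (4) is violated (x0=T) — contradiction.
Both cases fail — unsatisfiable.

The formula is unsatisfiable.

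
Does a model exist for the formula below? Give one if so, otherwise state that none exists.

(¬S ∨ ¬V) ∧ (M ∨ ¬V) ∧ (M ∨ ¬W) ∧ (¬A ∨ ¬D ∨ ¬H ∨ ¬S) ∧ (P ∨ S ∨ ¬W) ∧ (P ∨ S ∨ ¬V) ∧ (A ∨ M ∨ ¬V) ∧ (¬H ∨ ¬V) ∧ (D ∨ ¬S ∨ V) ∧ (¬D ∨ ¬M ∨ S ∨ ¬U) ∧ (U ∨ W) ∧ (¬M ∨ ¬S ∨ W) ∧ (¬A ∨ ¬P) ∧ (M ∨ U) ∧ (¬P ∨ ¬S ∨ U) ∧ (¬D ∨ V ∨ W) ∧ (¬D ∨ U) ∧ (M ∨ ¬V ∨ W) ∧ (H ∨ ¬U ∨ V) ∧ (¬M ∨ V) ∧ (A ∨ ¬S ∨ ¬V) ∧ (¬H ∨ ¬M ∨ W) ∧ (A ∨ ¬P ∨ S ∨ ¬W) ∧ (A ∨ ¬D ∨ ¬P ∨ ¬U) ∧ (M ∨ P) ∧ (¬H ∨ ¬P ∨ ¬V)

A=F, D=F, V=F, S=F, M=F, U=T, W=F, P=T, H=T

Try A = True:
  (¬A ∨ ¬P) forces P = False.
  (M ∨ P) forces M = True.
  (¬M ∨ V) forces V = True.
  (¬S ∨ ¬V) forces S = False.
  clause (P ∨ S ∨ ¬V) is falsified — backtrack.
So A = False.
Set D = False.
Set V = False.
  then (D ∨ ¬S ∨ V) forces S = False.
  then (¬M ∨ V) forces M = False.
  then (M ∨ P) forces P = True.
  then (M ∨ ¬W) forces W = False.
  then (U ∨ W) forces U = True.
  then (H ∨ ¬U ∨ V) forces H = True.
All clauses satisfied.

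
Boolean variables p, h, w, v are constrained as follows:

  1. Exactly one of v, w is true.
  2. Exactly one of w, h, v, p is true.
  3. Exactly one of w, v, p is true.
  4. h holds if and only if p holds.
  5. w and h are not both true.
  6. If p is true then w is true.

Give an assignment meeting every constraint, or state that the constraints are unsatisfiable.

p = False, h = False, w = False, v = True

  (1) {v, w}: 1 true — exactly one ✓
  (2) {w, h, v, p}: 1 true — exactly one ✓
  (3) {w, v, p}: 1 true — exactly one ✓
  (4) h=F, p=F — same ✓
  (5) w=F, h=F — not both ✓
  (6) p=F ⇒ w: vacuous ✓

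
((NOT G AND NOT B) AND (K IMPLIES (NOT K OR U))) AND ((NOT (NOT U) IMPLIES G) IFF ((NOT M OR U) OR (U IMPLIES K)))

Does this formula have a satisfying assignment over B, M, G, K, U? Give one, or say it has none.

B=F, M=T, G=F, K=F, U=F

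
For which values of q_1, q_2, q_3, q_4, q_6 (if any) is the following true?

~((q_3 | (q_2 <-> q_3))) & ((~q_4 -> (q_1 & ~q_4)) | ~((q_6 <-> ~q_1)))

q_1: True; q_2: True; q_3: False; q_4: True; q_6: False

  ~((q_3 | (q_2 <-> q_3))) = True
    q_3 | (q_2 <-> q_3) = False
      q_2 <-> q_3 = False
  (~q_4 -> (q_1 & ~q_4)) | ~((q_6 <-> ~q_1)) = True
    ~q_4 -> (q_1 & ~q_4) = True
      ~q_4 = False
      q_1 & ~q_4 = False
        ~q_4 = False
    ~((q_6 <-> ~q_1)) = False
      q_6 <-> ~q_1 = True
        ~q_1 = False
Both conjuncts True, so the formula holds.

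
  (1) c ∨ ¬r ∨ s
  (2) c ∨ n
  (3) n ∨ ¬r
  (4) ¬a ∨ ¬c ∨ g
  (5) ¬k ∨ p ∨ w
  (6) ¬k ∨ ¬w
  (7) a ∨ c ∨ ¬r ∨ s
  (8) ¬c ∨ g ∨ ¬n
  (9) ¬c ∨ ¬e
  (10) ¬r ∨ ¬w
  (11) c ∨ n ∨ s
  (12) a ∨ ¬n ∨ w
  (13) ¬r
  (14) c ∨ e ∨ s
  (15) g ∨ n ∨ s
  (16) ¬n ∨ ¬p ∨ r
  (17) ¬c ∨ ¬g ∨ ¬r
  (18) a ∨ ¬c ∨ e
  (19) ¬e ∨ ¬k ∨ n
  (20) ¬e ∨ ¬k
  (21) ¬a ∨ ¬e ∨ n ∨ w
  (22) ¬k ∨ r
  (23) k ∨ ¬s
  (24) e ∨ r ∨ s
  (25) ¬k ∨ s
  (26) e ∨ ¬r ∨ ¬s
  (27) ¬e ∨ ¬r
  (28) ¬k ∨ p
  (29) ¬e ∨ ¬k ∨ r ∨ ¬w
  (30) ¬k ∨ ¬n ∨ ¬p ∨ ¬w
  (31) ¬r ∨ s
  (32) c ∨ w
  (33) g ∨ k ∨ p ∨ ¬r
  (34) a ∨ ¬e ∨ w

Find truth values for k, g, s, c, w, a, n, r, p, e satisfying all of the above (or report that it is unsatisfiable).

k=F, g=F, s=F, c=F, w=T, a=T, n=T, r=F, p=F, e=T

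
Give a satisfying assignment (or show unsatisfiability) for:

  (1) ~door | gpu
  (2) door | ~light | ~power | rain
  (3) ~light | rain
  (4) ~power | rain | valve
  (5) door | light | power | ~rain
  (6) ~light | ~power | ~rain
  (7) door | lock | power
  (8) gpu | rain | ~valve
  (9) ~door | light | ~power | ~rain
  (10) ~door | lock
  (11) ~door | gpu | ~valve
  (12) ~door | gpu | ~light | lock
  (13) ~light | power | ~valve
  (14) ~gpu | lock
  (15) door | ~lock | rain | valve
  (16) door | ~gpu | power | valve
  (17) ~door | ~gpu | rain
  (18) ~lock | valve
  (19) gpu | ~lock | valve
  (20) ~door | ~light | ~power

Set valve = False.
  then (~lock | valve) forces lock = False.
  then (~door | lock) forces door = False.
  then (~gpu | lock) forces gpu = False.
  then (door | lock | power) forces power = True.
  then (~power | rain | valve) forces rain = True.
  then (~light | ~power | ~rain) forces light = False.
All clauses satisfied.

valve = False; light = False; rain = True; door = False; gpu = False; lock = False; power = True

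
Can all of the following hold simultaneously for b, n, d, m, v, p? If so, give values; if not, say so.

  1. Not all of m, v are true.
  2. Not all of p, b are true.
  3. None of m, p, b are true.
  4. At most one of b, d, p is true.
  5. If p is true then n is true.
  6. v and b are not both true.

b = False, n = False, d = True, m = False, v = True, p = False

  (1) {m, v}: 1/2 true — not all ✓
  (2) {p, b}: 0/2 true — not all ✓
  (3) {m, p, b}: 0 true — none ✓
  (4) {b, d, p}: 1 true — at most one ✓
  (5) p=F ⇒ n: vacuous ✓
  (6) v=T, b=F — not both ✓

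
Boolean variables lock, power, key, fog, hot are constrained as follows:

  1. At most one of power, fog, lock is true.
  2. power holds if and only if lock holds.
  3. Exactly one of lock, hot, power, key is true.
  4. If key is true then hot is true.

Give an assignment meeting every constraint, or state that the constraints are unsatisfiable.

lock: False, power: False, key: False, fog: False, hot: True

  (1) {power, fog, lock}: 0 true — at most one ✓
  (2) power=F, lock=F — same ✓
  (3) {lock, hot, power, key}: 1 true — exactly one ✓
  (4) key=F ⇒ hot: vacuous ✓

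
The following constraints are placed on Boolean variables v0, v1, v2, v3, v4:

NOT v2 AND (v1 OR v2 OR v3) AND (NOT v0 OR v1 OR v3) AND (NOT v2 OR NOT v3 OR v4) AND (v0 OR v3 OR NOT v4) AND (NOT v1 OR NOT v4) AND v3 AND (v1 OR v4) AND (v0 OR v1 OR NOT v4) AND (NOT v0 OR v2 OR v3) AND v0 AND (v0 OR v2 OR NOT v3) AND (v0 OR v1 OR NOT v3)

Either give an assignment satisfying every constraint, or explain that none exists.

Unit clause (NOT v2) forces v2 = False.
Unit clause (v3) forces v3 = True.
Unit clause (v0) forces v0 = True.
Set v1 = True.
  then (NOT v1 OR NOT v4) forces v4 = False.
All clauses satisfied.

v0: True, v1: True, v2: False, v3: True, v4: False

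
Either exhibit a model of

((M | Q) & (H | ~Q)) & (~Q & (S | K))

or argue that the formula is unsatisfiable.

Q=F, H=F, M=T, K=F, S=T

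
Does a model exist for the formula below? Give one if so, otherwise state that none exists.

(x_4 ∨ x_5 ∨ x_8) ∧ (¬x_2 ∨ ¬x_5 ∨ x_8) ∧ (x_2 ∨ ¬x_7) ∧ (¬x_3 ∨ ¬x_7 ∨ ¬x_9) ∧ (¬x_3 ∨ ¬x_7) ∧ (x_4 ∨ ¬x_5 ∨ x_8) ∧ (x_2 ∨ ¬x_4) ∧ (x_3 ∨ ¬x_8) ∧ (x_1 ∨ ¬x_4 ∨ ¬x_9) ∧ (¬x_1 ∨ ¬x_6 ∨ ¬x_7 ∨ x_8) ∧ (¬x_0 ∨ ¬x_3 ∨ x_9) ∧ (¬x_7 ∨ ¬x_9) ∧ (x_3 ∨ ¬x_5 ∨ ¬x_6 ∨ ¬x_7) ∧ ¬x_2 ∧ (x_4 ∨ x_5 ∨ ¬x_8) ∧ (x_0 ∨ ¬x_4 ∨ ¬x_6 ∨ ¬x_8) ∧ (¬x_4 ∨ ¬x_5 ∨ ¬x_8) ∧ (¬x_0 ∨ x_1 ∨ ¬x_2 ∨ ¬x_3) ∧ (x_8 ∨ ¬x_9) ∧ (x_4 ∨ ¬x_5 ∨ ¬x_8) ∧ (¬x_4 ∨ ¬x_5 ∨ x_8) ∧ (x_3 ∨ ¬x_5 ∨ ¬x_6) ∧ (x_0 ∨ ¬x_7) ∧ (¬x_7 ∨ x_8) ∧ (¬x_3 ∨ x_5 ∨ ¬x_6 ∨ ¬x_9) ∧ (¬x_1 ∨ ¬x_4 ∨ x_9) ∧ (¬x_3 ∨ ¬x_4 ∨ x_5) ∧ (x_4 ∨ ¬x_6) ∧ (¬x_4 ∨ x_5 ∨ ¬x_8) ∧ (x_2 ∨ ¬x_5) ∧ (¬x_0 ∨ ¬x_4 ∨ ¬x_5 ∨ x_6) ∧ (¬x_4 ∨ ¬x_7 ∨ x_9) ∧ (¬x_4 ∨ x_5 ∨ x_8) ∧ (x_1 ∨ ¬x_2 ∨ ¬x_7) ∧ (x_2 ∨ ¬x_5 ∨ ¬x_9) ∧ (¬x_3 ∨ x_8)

Case x_2 = True:
  Clause (¬x_2) is falsified — contradiction.
Case x_2 = False:
  (x_2 ∨ ¬x_7) forces x_7 = False.
  (x_2 ∨ ¬x_4) forces x_4 = False.
  (x_4 ∨ ¬x_6) forces x_6 = False.
  (x_2 ∨ ¬x_5) forces x_5 = False.
  (x_4 ∨ x_5 ∨ x_8) forces x_8 = True.
  Clause (x_4 ∨ x_5 ∨ ¬x_8) is falsified — contradiction.
Both cases fail, so the formula is unsatisfiable.

The formula is unsatisfiable.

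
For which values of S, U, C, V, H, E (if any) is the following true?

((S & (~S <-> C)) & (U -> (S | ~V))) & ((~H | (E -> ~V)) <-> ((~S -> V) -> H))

S=T, U=F, C=F, V=F, H=T, E=T

  (S & (~S <-> C)) & (U -> (S | ~V)) = True
    S & (~S <-> C) = True
      ~S <-> C = True
        ~S = False
    U -> (S | ~V) = True
      S | ~V = True
        ~V = True
  (~H | (E -> ~V)) <-> ((~S -> V) -> H) = True
    ~H | (E -> ~V) = True
      ~H = False
      E -> ~V = True
        ~V = True
    (~S -> V) -> H = True
      ~S -> V = True
        ~S = False
Both conjuncts True, so the formula holds.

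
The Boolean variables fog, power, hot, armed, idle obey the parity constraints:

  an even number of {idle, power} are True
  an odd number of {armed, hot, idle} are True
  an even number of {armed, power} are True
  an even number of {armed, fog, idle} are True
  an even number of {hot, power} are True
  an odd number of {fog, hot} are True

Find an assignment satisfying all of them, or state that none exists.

fog: False, power: True, hot: True, armed: True, idle: True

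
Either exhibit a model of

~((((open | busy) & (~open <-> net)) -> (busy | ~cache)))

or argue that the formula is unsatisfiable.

net=F; cache=T; busy=F; open=T

  ~((((open | busy) & (~open <-> net)) -> (busy | ~cache))) = True
    ((open | busy) & (~open <-> net)) -> (busy | ~cache) = False
      (open | busy) & (~open <-> net) = True
        open | busy = True
        ~open <-> net = True
          ~open = False
      busy | ~cache = False
        ~cache = False
The formula evaluates to True.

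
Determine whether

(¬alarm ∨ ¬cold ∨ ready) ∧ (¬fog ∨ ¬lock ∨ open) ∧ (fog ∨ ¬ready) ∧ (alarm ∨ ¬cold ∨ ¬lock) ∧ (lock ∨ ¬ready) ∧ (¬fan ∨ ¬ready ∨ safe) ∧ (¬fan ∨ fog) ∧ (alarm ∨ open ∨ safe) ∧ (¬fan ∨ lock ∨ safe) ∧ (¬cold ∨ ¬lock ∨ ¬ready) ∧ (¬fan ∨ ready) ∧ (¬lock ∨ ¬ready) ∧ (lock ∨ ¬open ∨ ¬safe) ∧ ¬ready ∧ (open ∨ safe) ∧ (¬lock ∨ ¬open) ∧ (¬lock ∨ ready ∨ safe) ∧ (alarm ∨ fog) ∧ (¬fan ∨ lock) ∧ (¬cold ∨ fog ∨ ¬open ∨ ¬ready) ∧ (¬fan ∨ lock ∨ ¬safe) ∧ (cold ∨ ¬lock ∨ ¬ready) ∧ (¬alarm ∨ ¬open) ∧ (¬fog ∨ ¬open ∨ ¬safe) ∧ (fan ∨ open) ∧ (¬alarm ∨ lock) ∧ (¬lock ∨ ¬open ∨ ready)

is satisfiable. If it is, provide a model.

cold = True, fog = True, alarm = False, open = True, fan = False, lock = False, safe = False, ready = False

Unit clause (¬ready) forces ready = False.
In (¬fan ∨ ready) only ¬fan is left, so fan = False.
In (fan ∨ open) only open is left, so open = True.
In (¬lock ∨ ¬open ∨ ready) only ¬lock is left, so lock = False.
In (lock ∨ ¬open ∨ ¬safe) only ¬safe is left, so safe = False.
In (¬alarm ∨ ¬open) only ¬alarm is left, so alarm = False.
In (alarm ∨ fog) only fog is left, so fog = True.
Set cold = True.
All clauses satisfied.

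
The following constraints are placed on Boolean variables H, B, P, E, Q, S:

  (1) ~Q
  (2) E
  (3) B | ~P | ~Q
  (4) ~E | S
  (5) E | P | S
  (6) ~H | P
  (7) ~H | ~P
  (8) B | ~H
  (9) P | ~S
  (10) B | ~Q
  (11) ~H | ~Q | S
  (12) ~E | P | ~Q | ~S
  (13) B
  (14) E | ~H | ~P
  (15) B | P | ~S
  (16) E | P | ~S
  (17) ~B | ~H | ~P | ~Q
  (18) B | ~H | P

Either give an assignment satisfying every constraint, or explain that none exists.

H: False, B: True, P: True, E: True, Q: False, S: True

Unit clause (~Q) forces Q = False.
Unit clause (E) forces E = True.
In (~E | S) only S is left, so S = True.
In (P | ~S) only P is left, so P = True.
Unit clause (B) forces B = True.
In (~H | ~P) only ~H is left, so H = False.
All clauses satisfied.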